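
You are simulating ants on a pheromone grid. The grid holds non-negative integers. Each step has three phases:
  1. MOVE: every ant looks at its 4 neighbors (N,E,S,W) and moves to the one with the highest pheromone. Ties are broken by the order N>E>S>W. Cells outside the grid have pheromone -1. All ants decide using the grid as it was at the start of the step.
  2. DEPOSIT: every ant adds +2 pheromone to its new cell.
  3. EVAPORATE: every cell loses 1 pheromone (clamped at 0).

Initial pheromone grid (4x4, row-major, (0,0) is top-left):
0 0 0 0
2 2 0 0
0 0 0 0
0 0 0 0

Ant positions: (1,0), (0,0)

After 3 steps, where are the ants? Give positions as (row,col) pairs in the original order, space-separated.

Step 1: ant0:(1,0)->E->(1,1) | ant1:(0,0)->S->(1,0)
  grid max=3 at (1,0)
Step 2: ant0:(1,1)->W->(1,0) | ant1:(1,0)->E->(1,1)
  grid max=4 at (1,0)
Step 3: ant0:(1,0)->E->(1,1) | ant1:(1,1)->W->(1,0)
  grid max=5 at (1,0)

(1,1) (1,0)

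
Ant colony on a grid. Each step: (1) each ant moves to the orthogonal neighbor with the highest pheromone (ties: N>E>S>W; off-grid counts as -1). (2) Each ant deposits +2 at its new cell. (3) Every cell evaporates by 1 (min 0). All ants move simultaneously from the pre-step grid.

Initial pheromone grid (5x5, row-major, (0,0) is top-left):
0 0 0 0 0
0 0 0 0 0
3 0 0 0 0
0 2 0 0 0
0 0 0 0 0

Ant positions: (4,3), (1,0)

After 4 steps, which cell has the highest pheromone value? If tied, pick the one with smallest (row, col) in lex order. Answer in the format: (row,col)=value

Step 1: ant0:(4,3)->N->(3,3) | ant1:(1,0)->S->(2,0)
  grid max=4 at (2,0)
Step 2: ant0:(3,3)->N->(2,3) | ant1:(2,0)->N->(1,0)
  grid max=3 at (2,0)
Step 3: ant0:(2,3)->N->(1,3) | ant1:(1,0)->S->(2,0)
  grid max=4 at (2,0)
Step 4: ant0:(1,3)->N->(0,3) | ant1:(2,0)->N->(1,0)
  grid max=3 at (2,0)
Final grid:
  0 0 0 1 0
  1 0 0 0 0
  3 0 0 0 0
  0 0 0 0 0
  0 0 0 0 0
Max pheromone 3 at (2,0)

Answer: (2,0)=3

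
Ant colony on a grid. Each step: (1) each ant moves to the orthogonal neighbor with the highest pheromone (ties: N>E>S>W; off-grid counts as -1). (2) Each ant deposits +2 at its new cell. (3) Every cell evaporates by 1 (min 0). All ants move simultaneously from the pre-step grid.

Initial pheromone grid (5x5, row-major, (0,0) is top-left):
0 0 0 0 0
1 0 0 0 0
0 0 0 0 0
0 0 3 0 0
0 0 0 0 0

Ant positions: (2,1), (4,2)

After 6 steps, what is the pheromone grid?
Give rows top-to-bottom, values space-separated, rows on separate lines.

After step 1: ants at (1,1),(3,2)
  0 0 0 0 0
  0 1 0 0 0
  0 0 0 0 0
  0 0 4 0 0
  0 0 0 0 0
After step 2: ants at (0,1),(2,2)
  0 1 0 0 0
  0 0 0 0 0
  0 0 1 0 0
  0 0 3 0 0
  0 0 0 0 0
After step 3: ants at (0,2),(3,2)
  0 0 1 0 0
  0 0 0 0 0
  0 0 0 0 0
  0 0 4 0 0
  0 0 0 0 0
After step 4: ants at (0,3),(2,2)
  0 0 0 1 0
  0 0 0 0 0
  0 0 1 0 0
  0 0 3 0 0
  0 0 0 0 0
After step 5: ants at (0,4),(3,2)
  0 0 0 0 1
  0 0 0 0 0
  0 0 0 0 0
  0 0 4 0 0
  0 0 0 0 0
After step 6: ants at (1,4),(2,2)
  0 0 0 0 0
  0 0 0 0 1
  0 0 1 0 0
  0 0 3 0 0
  0 0 0 0 0

0 0 0 0 0
0 0 0 0 1
0 0 1 0 0
0 0 3 0 0
0 0 0 0 0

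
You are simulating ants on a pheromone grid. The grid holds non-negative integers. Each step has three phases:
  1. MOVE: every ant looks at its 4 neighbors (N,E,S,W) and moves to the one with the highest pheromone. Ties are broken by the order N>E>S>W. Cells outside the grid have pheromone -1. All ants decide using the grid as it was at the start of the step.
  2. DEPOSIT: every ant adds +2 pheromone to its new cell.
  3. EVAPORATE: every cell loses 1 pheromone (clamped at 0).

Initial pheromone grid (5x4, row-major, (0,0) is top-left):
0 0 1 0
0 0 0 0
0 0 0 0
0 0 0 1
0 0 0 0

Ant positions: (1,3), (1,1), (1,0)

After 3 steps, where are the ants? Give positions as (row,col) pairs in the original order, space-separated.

Step 1: ant0:(1,3)->N->(0,3) | ant1:(1,1)->N->(0,1) | ant2:(1,0)->N->(0,0)
  grid max=1 at (0,0)
Step 2: ant0:(0,3)->S->(1,3) | ant1:(0,1)->W->(0,0) | ant2:(0,0)->E->(0,1)
  grid max=2 at (0,0)
Step 3: ant0:(1,3)->N->(0,3) | ant1:(0,0)->E->(0,1) | ant2:(0,1)->W->(0,0)
  grid max=3 at (0,0)

(0,3) (0,1) (0,0)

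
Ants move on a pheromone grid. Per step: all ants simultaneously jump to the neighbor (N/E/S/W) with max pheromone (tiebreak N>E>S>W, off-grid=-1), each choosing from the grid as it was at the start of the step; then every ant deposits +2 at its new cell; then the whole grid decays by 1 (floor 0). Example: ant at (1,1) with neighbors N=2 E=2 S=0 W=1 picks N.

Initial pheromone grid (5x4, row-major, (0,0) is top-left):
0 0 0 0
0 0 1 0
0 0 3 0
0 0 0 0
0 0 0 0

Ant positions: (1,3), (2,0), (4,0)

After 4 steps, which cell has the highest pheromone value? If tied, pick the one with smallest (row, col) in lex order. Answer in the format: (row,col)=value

Step 1: ant0:(1,3)->W->(1,2) | ant1:(2,0)->N->(1,0) | ant2:(4,0)->N->(3,0)
  grid max=2 at (1,2)
Step 2: ant0:(1,2)->S->(2,2) | ant1:(1,0)->N->(0,0) | ant2:(3,0)->N->(2,0)
  grid max=3 at (2,2)
Step 3: ant0:(2,2)->N->(1,2) | ant1:(0,0)->E->(0,1) | ant2:(2,0)->N->(1,0)
  grid max=2 at (1,2)
Step 4: ant0:(1,2)->S->(2,2) | ant1:(0,1)->E->(0,2) | ant2:(1,0)->N->(0,0)
  grid max=3 at (2,2)
Final grid:
  1 0 1 0
  0 0 1 0
  0 0 3 0
  0 0 0 0
  0 0 0 0
Max pheromone 3 at (2,2)

Answer: (2,2)=3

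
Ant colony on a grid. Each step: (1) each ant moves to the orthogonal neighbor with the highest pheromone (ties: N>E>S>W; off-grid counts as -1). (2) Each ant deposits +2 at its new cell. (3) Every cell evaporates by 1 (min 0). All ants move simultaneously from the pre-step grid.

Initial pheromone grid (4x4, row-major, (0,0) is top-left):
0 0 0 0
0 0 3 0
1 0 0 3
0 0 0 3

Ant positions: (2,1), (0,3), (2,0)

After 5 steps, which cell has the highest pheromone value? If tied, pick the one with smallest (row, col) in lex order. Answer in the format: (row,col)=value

Step 1: ant0:(2,1)->W->(2,0) | ant1:(0,3)->S->(1,3) | ant2:(2,0)->N->(1,0)
  grid max=2 at (1,2)
Step 2: ant0:(2,0)->N->(1,0) | ant1:(1,3)->S->(2,3) | ant2:(1,0)->S->(2,0)
  grid max=3 at (2,0)
Step 3: ant0:(1,0)->S->(2,0) | ant1:(2,3)->S->(3,3) | ant2:(2,0)->N->(1,0)
  grid max=4 at (2,0)
Step 4: ant0:(2,0)->N->(1,0) | ant1:(3,3)->N->(2,3) | ant2:(1,0)->S->(2,0)
  grid max=5 at (2,0)
Step 5: ant0:(1,0)->S->(2,0) | ant1:(2,3)->S->(3,3) | ant2:(2,0)->N->(1,0)
  grid max=6 at (2,0)
Final grid:
  0 0 0 0
  5 0 0 0
  6 0 0 2
  0 0 0 2
Max pheromone 6 at (2,0)

Answer: (2,0)=6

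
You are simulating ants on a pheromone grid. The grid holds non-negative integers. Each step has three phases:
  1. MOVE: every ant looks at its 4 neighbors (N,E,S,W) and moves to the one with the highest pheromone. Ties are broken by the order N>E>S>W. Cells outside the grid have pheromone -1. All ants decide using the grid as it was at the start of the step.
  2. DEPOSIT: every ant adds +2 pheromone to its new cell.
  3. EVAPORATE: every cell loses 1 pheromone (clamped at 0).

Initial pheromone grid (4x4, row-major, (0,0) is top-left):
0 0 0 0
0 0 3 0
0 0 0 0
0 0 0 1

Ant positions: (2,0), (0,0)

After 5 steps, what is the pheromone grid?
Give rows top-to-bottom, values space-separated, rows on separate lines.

After step 1: ants at (1,0),(0,1)
  0 1 0 0
  1 0 2 0
  0 0 0 0
  0 0 0 0
After step 2: ants at (0,0),(0,2)
  1 0 1 0
  0 0 1 0
  0 0 0 0
  0 0 0 0
After step 3: ants at (0,1),(1,2)
  0 1 0 0
  0 0 2 0
  0 0 0 0
  0 0 0 0
After step 4: ants at (0,2),(0,2)
  0 0 3 0
  0 0 1 0
  0 0 0 0
  0 0 0 0
After step 5: ants at (1,2),(1,2)
  0 0 2 0
  0 0 4 0
  0 0 0 0
  0 0 0 0

0 0 2 0
0 0 4 0
0 0 0 0
0 0 0 0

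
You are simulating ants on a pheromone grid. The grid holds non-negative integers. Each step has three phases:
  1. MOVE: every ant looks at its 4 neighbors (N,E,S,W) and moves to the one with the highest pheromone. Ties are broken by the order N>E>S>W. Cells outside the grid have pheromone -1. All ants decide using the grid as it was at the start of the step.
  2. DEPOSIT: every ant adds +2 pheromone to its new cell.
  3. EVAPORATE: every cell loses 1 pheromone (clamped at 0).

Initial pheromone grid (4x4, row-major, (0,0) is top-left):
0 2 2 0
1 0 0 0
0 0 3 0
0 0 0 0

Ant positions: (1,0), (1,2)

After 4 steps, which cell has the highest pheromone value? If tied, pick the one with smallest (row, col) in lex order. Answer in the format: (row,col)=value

Answer: (2,2)=3

Derivation:
Step 1: ant0:(1,0)->N->(0,0) | ant1:(1,2)->S->(2,2)
  grid max=4 at (2,2)
Step 2: ant0:(0,0)->E->(0,1) | ant1:(2,2)->N->(1,2)
  grid max=3 at (2,2)
Step 3: ant0:(0,1)->E->(0,2) | ant1:(1,2)->S->(2,2)
  grid max=4 at (2,2)
Step 4: ant0:(0,2)->W->(0,1) | ant1:(2,2)->N->(1,2)
  grid max=3 at (2,2)
Final grid:
  0 2 0 0
  0 0 1 0
  0 0 3 0
  0 0 0 0
Max pheromone 3 at (2,2)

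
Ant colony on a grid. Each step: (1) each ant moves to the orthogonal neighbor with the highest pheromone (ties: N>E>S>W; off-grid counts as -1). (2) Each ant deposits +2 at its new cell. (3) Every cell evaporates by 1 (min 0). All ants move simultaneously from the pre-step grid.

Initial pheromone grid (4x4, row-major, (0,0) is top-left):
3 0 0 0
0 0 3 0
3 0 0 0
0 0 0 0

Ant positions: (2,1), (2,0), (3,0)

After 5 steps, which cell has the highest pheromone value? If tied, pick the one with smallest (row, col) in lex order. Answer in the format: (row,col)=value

Answer: (2,0)=14

Derivation:
Step 1: ant0:(2,1)->W->(2,0) | ant1:(2,0)->N->(1,0) | ant2:(3,0)->N->(2,0)
  grid max=6 at (2,0)
Step 2: ant0:(2,0)->N->(1,0) | ant1:(1,0)->S->(2,0) | ant2:(2,0)->N->(1,0)
  grid max=7 at (2,0)
Step 3: ant0:(1,0)->S->(2,0) | ant1:(2,0)->N->(1,0) | ant2:(1,0)->S->(2,0)
  grid max=10 at (2,0)
Step 4: ant0:(2,0)->N->(1,0) | ant1:(1,0)->S->(2,0) | ant2:(2,0)->N->(1,0)
  grid max=11 at (2,0)
Step 5: ant0:(1,0)->S->(2,0) | ant1:(2,0)->N->(1,0) | ant2:(1,0)->S->(2,0)
  grid max=14 at (2,0)
Final grid:
  0 0 0 0
  9 0 0 0
  14 0 0 0
  0 0 0 0
Max pheromone 14 at (2,0)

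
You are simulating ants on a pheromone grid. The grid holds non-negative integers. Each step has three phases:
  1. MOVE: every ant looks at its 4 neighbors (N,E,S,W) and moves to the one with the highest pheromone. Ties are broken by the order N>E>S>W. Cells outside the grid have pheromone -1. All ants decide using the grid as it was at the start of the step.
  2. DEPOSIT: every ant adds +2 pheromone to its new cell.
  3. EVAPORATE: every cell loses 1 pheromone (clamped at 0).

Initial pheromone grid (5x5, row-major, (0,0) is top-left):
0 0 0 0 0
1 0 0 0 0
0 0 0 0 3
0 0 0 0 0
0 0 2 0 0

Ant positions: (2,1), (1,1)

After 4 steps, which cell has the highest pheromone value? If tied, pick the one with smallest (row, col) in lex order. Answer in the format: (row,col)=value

Step 1: ant0:(2,1)->N->(1,1) | ant1:(1,1)->W->(1,0)
  grid max=2 at (1,0)
Step 2: ant0:(1,1)->W->(1,0) | ant1:(1,0)->E->(1,1)
  grid max=3 at (1,0)
Step 3: ant0:(1,0)->E->(1,1) | ant1:(1,1)->W->(1,0)
  grid max=4 at (1,0)
Step 4: ant0:(1,1)->W->(1,0) | ant1:(1,0)->E->(1,1)
  grid max=5 at (1,0)
Final grid:
  0 0 0 0 0
  5 4 0 0 0
  0 0 0 0 0
  0 0 0 0 0
  0 0 0 0 0
Max pheromone 5 at (1,0)

Answer: (1,0)=5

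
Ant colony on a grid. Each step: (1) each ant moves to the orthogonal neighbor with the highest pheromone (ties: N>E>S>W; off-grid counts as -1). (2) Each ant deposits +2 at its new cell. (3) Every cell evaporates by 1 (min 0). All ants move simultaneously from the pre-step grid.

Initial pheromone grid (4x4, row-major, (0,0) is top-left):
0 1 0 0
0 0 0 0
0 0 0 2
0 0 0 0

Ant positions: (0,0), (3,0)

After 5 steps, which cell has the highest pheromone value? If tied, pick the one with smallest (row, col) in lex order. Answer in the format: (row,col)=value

Answer: (0,1)=4

Derivation:
Step 1: ant0:(0,0)->E->(0,1) | ant1:(3,0)->N->(2,0)
  grid max=2 at (0,1)
Step 2: ant0:(0,1)->E->(0,2) | ant1:(2,0)->N->(1,0)
  grid max=1 at (0,1)
Step 3: ant0:(0,2)->W->(0,1) | ant1:(1,0)->N->(0,0)
  grid max=2 at (0,1)
Step 4: ant0:(0,1)->W->(0,0) | ant1:(0,0)->E->(0,1)
  grid max=3 at (0,1)
Step 5: ant0:(0,0)->E->(0,1) | ant1:(0,1)->W->(0,0)
  grid max=4 at (0,1)
Final grid:
  3 4 0 0
  0 0 0 0
  0 0 0 0
  0 0 0 0
Max pheromone 4 at (0,1)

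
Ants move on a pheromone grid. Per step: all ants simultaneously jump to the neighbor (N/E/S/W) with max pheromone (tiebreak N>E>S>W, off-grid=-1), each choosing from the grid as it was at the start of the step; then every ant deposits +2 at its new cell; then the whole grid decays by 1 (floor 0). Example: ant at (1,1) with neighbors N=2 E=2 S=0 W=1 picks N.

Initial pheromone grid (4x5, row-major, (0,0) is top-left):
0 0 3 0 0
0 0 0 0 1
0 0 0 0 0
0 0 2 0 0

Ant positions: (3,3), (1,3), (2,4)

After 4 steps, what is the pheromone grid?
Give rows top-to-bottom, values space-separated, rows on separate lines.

After step 1: ants at (3,2),(1,4),(1,4)
  0 0 2 0 0
  0 0 0 0 4
  0 0 0 0 0
  0 0 3 0 0
After step 2: ants at (2,2),(0,4),(0,4)
  0 0 1 0 3
  0 0 0 0 3
  0 0 1 0 0
  0 0 2 0 0
After step 3: ants at (3,2),(1,4),(1,4)
  0 0 0 0 2
  0 0 0 0 6
  0 0 0 0 0
  0 0 3 0 0
After step 4: ants at (2,2),(0,4),(0,4)
  0 0 0 0 5
  0 0 0 0 5
  0 0 1 0 0
  0 0 2 0 0

0 0 0 0 5
0 0 0 0 5
0 0 1 0 0
0 0 2 0 0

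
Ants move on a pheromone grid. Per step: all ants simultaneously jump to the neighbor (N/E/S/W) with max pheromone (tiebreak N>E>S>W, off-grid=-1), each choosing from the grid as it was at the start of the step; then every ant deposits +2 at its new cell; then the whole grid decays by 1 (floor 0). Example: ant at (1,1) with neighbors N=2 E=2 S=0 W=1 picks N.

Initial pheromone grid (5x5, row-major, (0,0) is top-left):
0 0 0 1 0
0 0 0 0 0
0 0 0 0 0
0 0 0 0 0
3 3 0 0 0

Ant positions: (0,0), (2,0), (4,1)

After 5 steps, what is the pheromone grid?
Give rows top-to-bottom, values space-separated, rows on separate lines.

After step 1: ants at (0,1),(1,0),(4,0)
  0 1 0 0 0
  1 0 0 0 0
  0 0 0 0 0
  0 0 0 0 0
  4 2 0 0 0
After step 2: ants at (0,2),(0,0),(4,1)
  1 0 1 0 0
  0 0 0 0 0
  0 0 0 0 0
  0 0 0 0 0
  3 3 0 0 0
After step 3: ants at (0,3),(0,1),(4,0)
  0 1 0 1 0
  0 0 0 0 0
  0 0 0 0 0
  0 0 0 0 0
  4 2 0 0 0
After step 4: ants at (0,4),(0,2),(4,1)
  0 0 1 0 1
  0 0 0 0 0
  0 0 0 0 0
  0 0 0 0 0
  3 3 0 0 0
After step 5: ants at (1,4),(0,3),(4,0)
  0 0 0 1 0
  0 0 0 0 1
  0 0 0 0 0
  0 0 0 0 0
  4 2 0 0 0

0 0 0 1 0
0 0 0 0 1
0 0 0 0 0
0 0 0 0 0
4 2 0 0 0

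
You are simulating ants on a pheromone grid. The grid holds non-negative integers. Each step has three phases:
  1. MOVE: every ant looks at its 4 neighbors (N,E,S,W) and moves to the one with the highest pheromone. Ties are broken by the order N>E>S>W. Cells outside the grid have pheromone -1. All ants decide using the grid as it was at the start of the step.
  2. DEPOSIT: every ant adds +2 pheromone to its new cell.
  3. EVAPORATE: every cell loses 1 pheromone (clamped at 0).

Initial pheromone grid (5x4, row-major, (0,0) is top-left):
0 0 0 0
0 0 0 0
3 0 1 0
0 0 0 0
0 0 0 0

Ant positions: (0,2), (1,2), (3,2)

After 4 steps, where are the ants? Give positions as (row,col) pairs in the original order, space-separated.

Step 1: ant0:(0,2)->E->(0,3) | ant1:(1,2)->S->(2,2) | ant2:(3,2)->N->(2,2)
  grid max=4 at (2,2)
Step 2: ant0:(0,3)->S->(1,3) | ant1:(2,2)->N->(1,2) | ant2:(2,2)->N->(1,2)
  grid max=3 at (1,2)
Step 3: ant0:(1,3)->W->(1,2) | ant1:(1,2)->S->(2,2) | ant2:(1,2)->S->(2,2)
  grid max=6 at (2,2)
Step 4: ant0:(1,2)->S->(2,2) | ant1:(2,2)->N->(1,2) | ant2:(2,2)->N->(1,2)
  grid max=7 at (1,2)

(2,2) (1,2) (1,2)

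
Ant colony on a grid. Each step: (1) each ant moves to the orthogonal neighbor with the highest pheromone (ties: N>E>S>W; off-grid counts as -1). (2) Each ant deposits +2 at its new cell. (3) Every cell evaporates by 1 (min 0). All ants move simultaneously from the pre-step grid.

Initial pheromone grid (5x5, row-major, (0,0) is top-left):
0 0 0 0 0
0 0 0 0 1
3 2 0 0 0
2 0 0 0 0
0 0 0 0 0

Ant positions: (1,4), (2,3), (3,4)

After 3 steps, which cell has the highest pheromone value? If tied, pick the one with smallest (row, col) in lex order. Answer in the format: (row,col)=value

Step 1: ant0:(1,4)->N->(0,4) | ant1:(2,3)->N->(1,3) | ant2:(3,4)->N->(2,4)
  grid max=2 at (2,0)
Step 2: ant0:(0,4)->S->(1,4) | ant1:(1,3)->N->(0,3) | ant2:(2,4)->N->(1,4)
  grid max=3 at (1,4)
Step 3: ant0:(1,4)->N->(0,4) | ant1:(0,3)->E->(0,4) | ant2:(1,4)->N->(0,4)
  grid max=5 at (0,4)
Final grid:
  0 0 0 0 5
  0 0 0 0 2
  0 0 0 0 0
  0 0 0 0 0
  0 0 0 0 0
Max pheromone 5 at (0,4)

Answer: (0,4)=5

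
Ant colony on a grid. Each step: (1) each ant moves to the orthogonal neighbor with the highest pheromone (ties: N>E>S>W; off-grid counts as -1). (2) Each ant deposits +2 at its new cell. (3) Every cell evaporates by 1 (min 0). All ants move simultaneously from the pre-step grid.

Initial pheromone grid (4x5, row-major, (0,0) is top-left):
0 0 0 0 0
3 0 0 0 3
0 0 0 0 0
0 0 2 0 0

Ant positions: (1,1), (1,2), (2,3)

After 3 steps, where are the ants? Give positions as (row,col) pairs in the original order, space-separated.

Step 1: ant0:(1,1)->W->(1,0) | ant1:(1,2)->N->(0,2) | ant2:(2,3)->N->(1,3)
  grid max=4 at (1,0)
Step 2: ant0:(1,0)->N->(0,0) | ant1:(0,2)->E->(0,3) | ant2:(1,3)->E->(1,4)
  grid max=3 at (1,0)
Step 3: ant0:(0,0)->S->(1,0) | ant1:(0,3)->E->(0,4) | ant2:(1,4)->N->(0,4)
  grid max=4 at (1,0)

(1,0) (0,4) (0,4)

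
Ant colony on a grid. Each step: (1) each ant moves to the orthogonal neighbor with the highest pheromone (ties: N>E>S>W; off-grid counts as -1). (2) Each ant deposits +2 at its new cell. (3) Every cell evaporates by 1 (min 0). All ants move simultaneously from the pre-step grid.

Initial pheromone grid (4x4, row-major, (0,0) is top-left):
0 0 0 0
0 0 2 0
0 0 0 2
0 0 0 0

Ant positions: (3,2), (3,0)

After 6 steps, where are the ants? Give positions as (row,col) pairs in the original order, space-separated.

Step 1: ant0:(3,2)->N->(2,2) | ant1:(3,0)->N->(2,0)
  grid max=1 at (1,2)
Step 2: ant0:(2,2)->N->(1,2) | ant1:(2,0)->N->(1,0)
  grid max=2 at (1,2)
Step 3: ant0:(1,2)->N->(0,2) | ant1:(1,0)->N->(0,0)
  grid max=1 at (0,0)
Step 4: ant0:(0,2)->S->(1,2) | ant1:(0,0)->E->(0,1)
  grid max=2 at (1,2)
Step 5: ant0:(1,2)->N->(0,2) | ant1:(0,1)->E->(0,2)
  grid max=3 at (0,2)
Step 6: ant0:(0,2)->S->(1,2) | ant1:(0,2)->S->(1,2)
  grid max=4 at (1,2)

(1,2) (1,2)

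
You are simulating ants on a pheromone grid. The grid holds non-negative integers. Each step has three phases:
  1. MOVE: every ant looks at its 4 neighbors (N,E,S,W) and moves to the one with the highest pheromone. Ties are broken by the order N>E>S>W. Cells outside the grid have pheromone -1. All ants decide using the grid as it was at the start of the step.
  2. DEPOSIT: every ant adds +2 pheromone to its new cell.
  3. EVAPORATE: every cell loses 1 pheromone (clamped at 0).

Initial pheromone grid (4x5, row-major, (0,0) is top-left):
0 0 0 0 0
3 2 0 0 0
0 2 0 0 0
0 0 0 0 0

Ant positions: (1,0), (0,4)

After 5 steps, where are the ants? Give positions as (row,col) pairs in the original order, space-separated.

Step 1: ant0:(1,0)->E->(1,1) | ant1:(0,4)->S->(1,4)
  grid max=3 at (1,1)
Step 2: ant0:(1,1)->W->(1,0) | ant1:(1,4)->N->(0,4)
  grid max=3 at (1,0)
Step 3: ant0:(1,0)->E->(1,1) | ant1:(0,4)->S->(1,4)
  grid max=3 at (1,1)
Step 4: ant0:(1,1)->W->(1,0) | ant1:(1,4)->N->(0,4)
  grid max=3 at (1,0)
Step 5: ant0:(1,0)->E->(1,1) | ant1:(0,4)->S->(1,4)
  grid max=3 at (1,1)

(1,1) (1,4)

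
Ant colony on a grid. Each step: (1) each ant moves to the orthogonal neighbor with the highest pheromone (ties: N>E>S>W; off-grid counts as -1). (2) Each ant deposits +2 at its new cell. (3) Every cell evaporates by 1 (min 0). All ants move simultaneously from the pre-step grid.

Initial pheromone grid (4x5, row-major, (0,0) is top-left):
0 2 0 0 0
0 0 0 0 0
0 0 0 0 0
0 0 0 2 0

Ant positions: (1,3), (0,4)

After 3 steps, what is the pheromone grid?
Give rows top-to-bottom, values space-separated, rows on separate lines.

After step 1: ants at (0,3),(1,4)
  0 1 0 1 0
  0 0 0 0 1
  0 0 0 0 0
  0 0 0 1 0
After step 2: ants at (0,4),(0,4)
  0 0 0 0 3
  0 0 0 0 0
  0 0 0 0 0
  0 0 0 0 0
After step 3: ants at (1,4),(1,4)
  0 0 0 0 2
  0 0 0 0 3
  0 0 0 0 0
  0 0 0 0 0

0 0 0 0 2
0 0 0 0 3
0 0 0 0 0
0 0 0 0 0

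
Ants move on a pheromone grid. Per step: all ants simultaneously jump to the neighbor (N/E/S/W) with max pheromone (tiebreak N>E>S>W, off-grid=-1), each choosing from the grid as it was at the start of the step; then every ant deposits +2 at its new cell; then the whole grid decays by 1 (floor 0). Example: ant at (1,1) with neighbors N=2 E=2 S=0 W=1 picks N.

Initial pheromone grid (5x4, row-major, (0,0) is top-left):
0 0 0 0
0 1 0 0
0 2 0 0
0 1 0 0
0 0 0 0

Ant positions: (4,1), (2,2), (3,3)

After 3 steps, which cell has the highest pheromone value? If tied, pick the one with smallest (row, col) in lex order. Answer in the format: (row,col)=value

Answer: (2,1)=5

Derivation:
Step 1: ant0:(4,1)->N->(3,1) | ant1:(2,2)->W->(2,1) | ant2:(3,3)->N->(2,3)
  grid max=3 at (2,1)
Step 2: ant0:(3,1)->N->(2,1) | ant1:(2,1)->S->(3,1) | ant2:(2,3)->N->(1,3)
  grid max=4 at (2,1)
Step 3: ant0:(2,1)->S->(3,1) | ant1:(3,1)->N->(2,1) | ant2:(1,3)->N->(0,3)
  grid max=5 at (2,1)
Final grid:
  0 0 0 1
  0 0 0 0
  0 5 0 0
  0 4 0 0
  0 0 0 0
Max pheromone 5 at (2,1)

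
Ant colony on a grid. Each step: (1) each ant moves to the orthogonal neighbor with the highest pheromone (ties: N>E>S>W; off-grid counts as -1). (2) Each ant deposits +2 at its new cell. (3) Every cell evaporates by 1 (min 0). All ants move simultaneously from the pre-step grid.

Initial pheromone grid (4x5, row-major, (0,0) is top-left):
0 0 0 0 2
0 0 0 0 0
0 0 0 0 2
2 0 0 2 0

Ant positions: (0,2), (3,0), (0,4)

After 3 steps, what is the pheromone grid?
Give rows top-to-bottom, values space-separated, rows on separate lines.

After step 1: ants at (0,3),(2,0),(1,4)
  0 0 0 1 1
  0 0 0 0 1
  1 0 0 0 1
  1 0 0 1 0
After step 2: ants at (0,4),(3,0),(0,4)
  0 0 0 0 4
  0 0 0 0 0
  0 0 0 0 0
  2 0 0 0 0
After step 3: ants at (1,4),(2,0),(1,4)
  0 0 0 0 3
  0 0 0 0 3
  1 0 0 0 0
  1 0 0 0 0

0 0 0 0 3
0 0 0 0 3
1 0 0 0 0
1 0 0 0 0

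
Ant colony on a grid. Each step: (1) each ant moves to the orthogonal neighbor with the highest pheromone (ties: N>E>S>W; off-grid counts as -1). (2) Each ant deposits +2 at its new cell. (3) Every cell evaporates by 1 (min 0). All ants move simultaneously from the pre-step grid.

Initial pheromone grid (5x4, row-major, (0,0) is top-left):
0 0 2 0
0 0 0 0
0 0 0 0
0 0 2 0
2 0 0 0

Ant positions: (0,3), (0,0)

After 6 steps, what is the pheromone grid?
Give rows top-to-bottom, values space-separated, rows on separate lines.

After step 1: ants at (0,2),(0,1)
  0 1 3 0
  0 0 0 0
  0 0 0 0
  0 0 1 0
  1 0 0 0
After step 2: ants at (0,1),(0,2)
  0 2 4 0
  0 0 0 0
  0 0 0 0
  0 0 0 0
  0 0 0 0
After step 3: ants at (0,2),(0,1)
  0 3 5 0
  0 0 0 0
  0 0 0 0
  0 0 0 0
  0 0 0 0
After step 4: ants at (0,1),(0,2)
  0 4 6 0
  0 0 0 0
  0 0 0 0
  0 0 0 0
  0 0 0 0
After step 5: ants at (0,2),(0,1)
  0 5 7 0
  0 0 0 0
  0 0 0 0
  0 0 0 0
  0 0 0 0
After step 6: ants at (0,1),(0,2)
  0 6 8 0
  0 0 0 0
  0 0 0 0
  0 0 0 0
  0 0 0 0

0 6 8 0
0 0 0 0
0 0 0 0
0 0 0 0
0 0 0 0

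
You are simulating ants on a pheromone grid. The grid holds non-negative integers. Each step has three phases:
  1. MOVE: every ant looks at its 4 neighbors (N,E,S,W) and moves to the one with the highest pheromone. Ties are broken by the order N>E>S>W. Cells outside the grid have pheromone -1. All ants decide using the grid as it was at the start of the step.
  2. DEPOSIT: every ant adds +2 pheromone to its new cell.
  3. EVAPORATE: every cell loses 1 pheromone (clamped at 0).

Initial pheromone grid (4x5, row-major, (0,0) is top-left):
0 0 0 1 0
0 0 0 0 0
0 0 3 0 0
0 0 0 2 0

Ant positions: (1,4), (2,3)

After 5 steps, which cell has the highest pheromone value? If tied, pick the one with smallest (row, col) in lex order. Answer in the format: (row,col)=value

Step 1: ant0:(1,4)->N->(0,4) | ant1:(2,3)->W->(2,2)
  grid max=4 at (2,2)
Step 2: ant0:(0,4)->S->(1,4) | ant1:(2,2)->N->(1,2)
  grid max=3 at (2,2)
Step 3: ant0:(1,4)->N->(0,4) | ant1:(1,2)->S->(2,2)
  grid max=4 at (2,2)
Step 4: ant0:(0,4)->S->(1,4) | ant1:(2,2)->N->(1,2)
  grid max=3 at (2,2)
Step 5: ant0:(1,4)->N->(0,4) | ant1:(1,2)->S->(2,2)
  grid max=4 at (2,2)
Final grid:
  0 0 0 0 1
  0 0 0 0 0
  0 0 4 0 0
  0 0 0 0 0
Max pheromone 4 at (2,2)

Answer: (2,2)=4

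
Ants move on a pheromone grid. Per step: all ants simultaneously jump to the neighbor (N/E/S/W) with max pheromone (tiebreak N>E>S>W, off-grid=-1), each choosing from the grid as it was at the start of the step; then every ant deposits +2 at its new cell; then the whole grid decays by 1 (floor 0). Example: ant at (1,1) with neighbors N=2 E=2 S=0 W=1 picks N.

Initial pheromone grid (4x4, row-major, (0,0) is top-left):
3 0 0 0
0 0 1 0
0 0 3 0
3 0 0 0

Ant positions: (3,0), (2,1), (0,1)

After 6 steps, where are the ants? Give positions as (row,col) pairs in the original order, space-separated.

Step 1: ant0:(3,0)->N->(2,0) | ant1:(2,1)->E->(2,2) | ant2:(0,1)->W->(0,0)
  grid max=4 at (0,0)
Step 2: ant0:(2,0)->S->(3,0) | ant1:(2,2)->N->(1,2) | ant2:(0,0)->E->(0,1)
  grid max=3 at (0,0)
Step 3: ant0:(3,0)->N->(2,0) | ant1:(1,2)->S->(2,2) | ant2:(0,1)->W->(0,0)
  grid max=4 at (0,0)
Step 4: ant0:(2,0)->S->(3,0) | ant1:(2,2)->N->(1,2) | ant2:(0,0)->E->(0,1)
  grid max=3 at (0,0)
Step 5: ant0:(3,0)->N->(2,0) | ant1:(1,2)->S->(2,2) | ant2:(0,1)->W->(0,0)
  grid max=4 at (0,0)
Step 6: ant0:(2,0)->S->(3,0) | ant1:(2,2)->N->(1,2) | ant2:(0,0)->E->(0,1)
  grid max=3 at (0,0)

(3,0) (1,2) (0,1)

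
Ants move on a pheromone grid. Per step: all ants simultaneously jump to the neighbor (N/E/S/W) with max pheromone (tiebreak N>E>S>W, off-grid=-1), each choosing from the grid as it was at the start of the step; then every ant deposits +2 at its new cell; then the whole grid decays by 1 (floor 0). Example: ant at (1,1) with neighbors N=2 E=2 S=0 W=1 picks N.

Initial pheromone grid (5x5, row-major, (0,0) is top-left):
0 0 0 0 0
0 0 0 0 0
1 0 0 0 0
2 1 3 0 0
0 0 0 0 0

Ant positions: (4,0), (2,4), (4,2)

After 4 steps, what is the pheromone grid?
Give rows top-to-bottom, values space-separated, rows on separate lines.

After step 1: ants at (3,0),(1,4),(3,2)
  0 0 0 0 0
  0 0 0 0 1
  0 0 0 0 0
  3 0 4 0 0
  0 0 0 0 0
After step 2: ants at (2,0),(0,4),(2,2)
  0 0 0 0 1
  0 0 0 0 0
  1 0 1 0 0
  2 0 3 0 0
  0 0 0 0 0
After step 3: ants at (3,0),(1,4),(3,2)
  0 0 0 0 0
  0 0 0 0 1
  0 0 0 0 0
  3 0 4 0 0
  0 0 0 0 0
After step 4: ants at (2,0),(0,4),(2,2)
  0 0 0 0 1
  0 0 0 0 0
  1 0 1 0 0
  2 0 3 0 0
  0 0 0 0 0

0 0 0 0 1
0 0 0 0 0
1 0 1 0 0
2 0 3 0 0
0 0 0 0 0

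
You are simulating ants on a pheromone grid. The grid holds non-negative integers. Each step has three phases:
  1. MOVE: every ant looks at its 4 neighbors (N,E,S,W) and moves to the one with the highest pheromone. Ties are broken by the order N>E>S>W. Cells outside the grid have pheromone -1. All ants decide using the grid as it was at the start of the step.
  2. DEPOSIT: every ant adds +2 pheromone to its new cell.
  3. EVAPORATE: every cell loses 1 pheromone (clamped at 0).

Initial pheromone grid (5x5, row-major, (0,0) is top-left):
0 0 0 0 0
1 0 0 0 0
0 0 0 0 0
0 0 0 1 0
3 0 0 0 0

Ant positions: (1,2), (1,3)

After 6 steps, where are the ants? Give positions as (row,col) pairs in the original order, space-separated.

Step 1: ant0:(1,2)->N->(0,2) | ant1:(1,3)->N->(0,3)
  grid max=2 at (4,0)
Step 2: ant0:(0,2)->E->(0,3) | ant1:(0,3)->W->(0,2)
  grid max=2 at (0,2)
Step 3: ant0:(0,3)->W->(0,2) | ant1:(0,2)->E->(0,3)
  grid max=3 at (0,2)
Step 4: ant0:(0,2)->E->(0,3) | ant1:(0,3)->W->(0,2)
  grid max=4 at (0,2)
Step 5: ant0:(0,3)->W->(0,2) | ant1:(0,2)->E->(0,3)
  grid max=5 at (0,2)
Step 6: ant0:(0,2)->E->(0,3) | ant1:(0,3)->W->(0,2)
  grid max=6 at (0,2)

(0,3) (0,2)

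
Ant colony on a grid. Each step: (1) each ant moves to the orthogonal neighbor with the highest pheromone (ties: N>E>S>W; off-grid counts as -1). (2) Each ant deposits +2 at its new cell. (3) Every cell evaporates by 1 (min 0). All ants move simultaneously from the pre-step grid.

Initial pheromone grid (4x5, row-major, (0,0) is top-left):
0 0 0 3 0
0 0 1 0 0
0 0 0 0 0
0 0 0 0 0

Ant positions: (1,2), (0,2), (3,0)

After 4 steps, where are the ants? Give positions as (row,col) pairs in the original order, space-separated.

Step 1: ant0:(1,2)->N->(0,2) | ant1:(0,2)->E->(0,3) | ant2:(3,0)->N->(2,0)
  grid max=4 at (0,3)
Step 2: ant0:(0,2)->E->(0,3) | ant1:(0,3)->W->(0,2) | ant2:(2,0)->N->(1,0)
  grid max=5 at (0,3)
Step 3: ant0:(0,3)->W->(0,2) | ant1:(0,2)->E->(0,3) | ant2:(1,0)->N->(0,0)
  grid max=6 at (0,3)
Step 4: ant0:(0,2)->E->(0,3) | ant1:(0,3)->W->(0,2) | ant2:(0,0)->E->(0,1)
  grid max=7 at (0,3)

(0,3) (0,2) (0,1)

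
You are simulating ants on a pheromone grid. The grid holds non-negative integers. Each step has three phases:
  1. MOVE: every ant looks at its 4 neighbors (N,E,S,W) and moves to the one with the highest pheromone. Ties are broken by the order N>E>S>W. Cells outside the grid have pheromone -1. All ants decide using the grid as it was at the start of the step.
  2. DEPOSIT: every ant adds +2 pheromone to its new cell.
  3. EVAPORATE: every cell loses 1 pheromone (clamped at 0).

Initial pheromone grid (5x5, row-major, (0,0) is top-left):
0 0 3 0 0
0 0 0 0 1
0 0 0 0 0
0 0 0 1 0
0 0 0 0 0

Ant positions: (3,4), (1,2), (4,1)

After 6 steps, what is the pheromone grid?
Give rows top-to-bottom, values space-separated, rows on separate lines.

After step 1: ants at (3,3),(0,2),(3,1)
  0 0 4 0 0
  0 0 0 0 0
  0 0 0 0 0
  0 1 0 2 0
  0 0 0 0 0
After step 2: ants at (2,3),(0,3),(2,1)
  0 0 3 1 0
  0 0 0 0 0
  0 1 0 1 0
  0 0 0 1 0
  0 0 0 0 0
After step 3: ants at (3,3),(0,2),(1,1)
  0 0 4 0 0
  0 1 0 0 0
  0 0 0 0 0
  0 0 0 2 0
  0 0 0 0 0
After step 4: ants at (2,3),(0,3),(0,1)
  0 1 3 1 0
  0 0 0 0 0
  0 0 0 1 0
  0 0 0 1 0
  0 0 0 0 0
After step 5: ants at (3,3),(0,2),(0,2)
  0 0 6 0 0
  0 0 0 0 0
  0 0 0 0 0
  0 0 0 2 0
  0 0 0 0 0
After step 6: ants at (2,3),(0,3),(0,3)
  0 0 5 3 0
  0 0 0 0 0
  0 0 0 1 0
  0 0 0 1 0
  0 0 0 0 0

0 0 5 3 0
0 0 0 0 0
0 0 0 1 0
0 0 0 1 0
0 0 0 0 0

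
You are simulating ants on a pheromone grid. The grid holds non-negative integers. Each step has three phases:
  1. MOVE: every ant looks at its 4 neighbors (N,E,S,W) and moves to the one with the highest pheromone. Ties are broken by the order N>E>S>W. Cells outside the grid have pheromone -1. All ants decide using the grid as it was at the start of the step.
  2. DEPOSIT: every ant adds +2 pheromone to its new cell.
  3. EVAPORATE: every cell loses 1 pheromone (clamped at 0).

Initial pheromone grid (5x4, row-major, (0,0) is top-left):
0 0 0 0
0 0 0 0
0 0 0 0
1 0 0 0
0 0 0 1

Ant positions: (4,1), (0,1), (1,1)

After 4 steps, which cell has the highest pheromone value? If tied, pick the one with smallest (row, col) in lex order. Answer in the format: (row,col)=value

Answer: (0,1)=6

Derivation:
Step 1: ant0:(4,1)->N->(3,1) | ant1:(0,1)->E->(0,2) | ant2:(1,1)->N->(0,1)
  grid max=1 at (0,1)
Step 2: ant0:(3,1)->N->(2,1) | ant1:(0,2)->W->(0,1) | ant2:(0,1)->E->(0,2)
  grid max=2 at (0,1)
Step 3: ant0:(2,1)->N->(1,1) | ant1:(0,1)->E->(0,2) | ant2:(0,2)->W->(0,1)
  grid max=3 at (0,1)
Step 4: ant0:(1,1)->N->(0,1) | ant1:(0,2)->W->(0,1) | ant2:(0,1)->E->(0,2)
  grid max=6 at (0,1)
Final grid:
  0 6 4 0
  0 0 0 0
  0 0 0 0
  0 0 0 0
  0 0 0 0
Max pheromone 6 at (0,1)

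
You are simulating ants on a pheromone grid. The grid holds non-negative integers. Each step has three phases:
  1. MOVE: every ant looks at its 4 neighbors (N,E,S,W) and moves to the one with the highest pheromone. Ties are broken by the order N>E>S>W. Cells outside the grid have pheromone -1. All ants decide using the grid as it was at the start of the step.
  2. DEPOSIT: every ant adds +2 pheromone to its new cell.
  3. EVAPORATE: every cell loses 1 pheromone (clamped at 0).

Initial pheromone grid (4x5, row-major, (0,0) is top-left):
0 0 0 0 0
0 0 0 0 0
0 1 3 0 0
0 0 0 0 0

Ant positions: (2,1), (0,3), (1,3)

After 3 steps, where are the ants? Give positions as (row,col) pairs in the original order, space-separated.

Step 1: ant0:(2,1)->E->(2,2) | ant1:(0,3)->E->(0,4) | ant2:(1,3)->N->(0,3)
  grid max=4 at (2,2)
Step 2: ant0:(2,2)->N->(1,2) | ant1:(0,4)->W->(0,3) | ant2:(0,3)->E->(0,4)
  grid max=3 at (2,2)
Step 3: ant0:(1,2)->S->(2,2) | ant1:(0,3)->E->(0,4) | ant2:(0,4)->W->(0,3)
  grid max=4 at (2,2)

(2,2) (0,4) (0,3)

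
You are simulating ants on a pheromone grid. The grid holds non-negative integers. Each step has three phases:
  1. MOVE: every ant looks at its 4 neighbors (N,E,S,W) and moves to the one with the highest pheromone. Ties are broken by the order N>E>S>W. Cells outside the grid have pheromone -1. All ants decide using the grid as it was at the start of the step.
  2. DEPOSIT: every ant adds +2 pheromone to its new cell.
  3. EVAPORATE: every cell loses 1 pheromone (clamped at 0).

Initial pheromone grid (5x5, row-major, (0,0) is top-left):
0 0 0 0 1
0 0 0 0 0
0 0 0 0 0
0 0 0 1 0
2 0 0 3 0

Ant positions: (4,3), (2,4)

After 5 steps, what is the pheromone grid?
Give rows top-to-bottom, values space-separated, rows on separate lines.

After step 1: ants at (3,3),(1,4)
  0 0 0 0 0
  0 0 0 0 1
  0 0 0 0 0
  0 0 0 2 0
  1 0 0 2 0
After step 2: ants at (4,3),(0,4)
  0 0 0 0 1
  0 0 0 0 0
  0 0 0 0 0
  0 0 0 1 0
  0 0 0 3 0
After step 3: ants at (3,3),(1,4)
  0 0 0 0 0
  0 0 0 0 1
  0 0 0 0 0
  0 0 0 2 0
  0 0 0 2 0
After step 4: ants at (4,3),(0,4)
  0 0 0 0 1
  0 0 0 0 0
  0 0 0 0 0
  0 0 0 1 0
  0 0 0 3 0
After step 5: ants at (3,3),(1,4)
  0 0 0 0 0
  0 0 0 0 1
  0 0 0 0 0
  0 0 0 2 0
  0 0 0 2 0

0 0 0 0 0
0 0 0 0 1
0 0 0 0 0
0 0 0 2 0
0 0 0 2 0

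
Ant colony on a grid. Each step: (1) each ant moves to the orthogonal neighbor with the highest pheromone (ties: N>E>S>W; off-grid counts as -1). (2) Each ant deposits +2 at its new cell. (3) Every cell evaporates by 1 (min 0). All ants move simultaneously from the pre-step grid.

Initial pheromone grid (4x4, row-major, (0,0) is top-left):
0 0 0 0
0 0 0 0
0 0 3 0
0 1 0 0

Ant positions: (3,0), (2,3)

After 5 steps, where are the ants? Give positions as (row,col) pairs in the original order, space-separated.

Step 1: ant0:(3,0)->E->(3,1) | ant1:(2,3)->W->(2,2)
  grid max=4 at (2,2)
Step 2: ant0:(3,1)->N->(2,1) | ant1:(2,2)->N->(1,2)
  grid max=3 at (2,2)
Step 3: ant0:(2,1)->E->(2,2) | ant1:(1,2)->S->(2,2)
  grid max=6 at (2,2)
Step 4: ant0:(2,2)->N->(1,2) | ant1:(2,2)->N->(1,2)
  grid max=5 at (2,2)
Step 5: ant0:(1,2)->S->(2,2) | ant1:(1,2)->S->(2,2)
  grid max=8 at (2,2)

(2,2) (2,2)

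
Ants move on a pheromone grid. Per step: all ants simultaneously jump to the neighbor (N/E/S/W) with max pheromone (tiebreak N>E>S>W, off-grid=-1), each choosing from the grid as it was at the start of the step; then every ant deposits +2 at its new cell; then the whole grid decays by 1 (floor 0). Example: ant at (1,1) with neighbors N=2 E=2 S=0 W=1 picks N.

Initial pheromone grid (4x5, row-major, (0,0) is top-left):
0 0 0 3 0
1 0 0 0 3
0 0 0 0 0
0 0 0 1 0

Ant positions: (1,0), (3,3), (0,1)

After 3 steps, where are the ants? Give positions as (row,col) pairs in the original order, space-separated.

Step 1: ant0:(1,0)->N->(0,0) | ant1:(3,3)->N->(2,3) | ant2:(0,1)->E->(0,2)
  grid max=2 at (0,3)
Step 2: ant0:(0,0)->E->(0,1) | ant1:(2,3)->N->(1,3) | ant2:(0,2)->E->(0,3)
  grid max=3 at (0,3)
Step 3: ant0:(0,1)->E->(0,2) | ant1:(1,3)->N->(0,3) | ant2:(0,3)->S->(1,3)
  grid max=4 at (0,3)

(0,2) (0,3) (1,3)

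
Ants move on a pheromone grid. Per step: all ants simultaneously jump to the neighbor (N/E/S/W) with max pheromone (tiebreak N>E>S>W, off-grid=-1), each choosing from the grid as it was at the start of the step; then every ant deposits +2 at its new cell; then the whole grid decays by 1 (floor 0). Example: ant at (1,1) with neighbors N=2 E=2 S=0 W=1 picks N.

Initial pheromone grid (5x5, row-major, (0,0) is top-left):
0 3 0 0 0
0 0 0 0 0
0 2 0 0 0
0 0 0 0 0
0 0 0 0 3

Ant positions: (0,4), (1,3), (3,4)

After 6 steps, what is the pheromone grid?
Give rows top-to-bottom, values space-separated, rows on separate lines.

After step 1: ants at (1,4),(0,3),(4,4)
  0 2 0 1 0
  0 0 0 0 1
  0 1 0 0 0
  0 0 0 0 0
  0 0 0 0 4
After step 2: ants at (0,4),(0,4),(3,4)
  0 1 0 0 3
  0 0 0 0 0
  0 0 0 0 0
  0 0 0 0 1
  0 0 0 0 3
After step 3: ants at (1,4),(1,4),(4,4)
  0 0 0 0 2
  0 0 0 0 3
  0 0 0 0 0
  0 0 0 0 0
  0 0 0 0 4
After step 4: ants at (0,4),(0,4),(3,4)
  0 0 0 0 5
  0 0 0 0 2
  0 0 0 0 0
  0 0 0 0 1
  0 0 0 0 3
After step 5: ants at (1,4),(1,4),(4,4)
  0 0 0 0 4
  0 0 0 0 5
  0 0 0 0 0
  0 0 0 0 0
  0 0 0 0 4
After step 6: ants at (0,4),(0,4),(3,4)
  0 0 0 0 7
  0 0 0 0 4
  0 0 0 0 0
  0 0 0 0 1
  0 0 0 0 3

0 0 0 0 7
0 0 0 0 4
0 0 0 0 0
0 0 0 0 1
0 0 0 0 3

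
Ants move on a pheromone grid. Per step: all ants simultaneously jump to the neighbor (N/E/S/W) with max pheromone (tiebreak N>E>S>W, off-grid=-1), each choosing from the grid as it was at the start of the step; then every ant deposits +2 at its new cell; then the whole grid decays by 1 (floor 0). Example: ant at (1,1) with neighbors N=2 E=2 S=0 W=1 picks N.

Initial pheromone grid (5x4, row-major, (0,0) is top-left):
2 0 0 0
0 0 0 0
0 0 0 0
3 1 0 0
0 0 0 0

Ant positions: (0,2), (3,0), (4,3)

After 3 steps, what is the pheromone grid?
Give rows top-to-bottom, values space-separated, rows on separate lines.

After step 1: ants at (0,3),(3,1),(3,3)
  1 0 0 1
  0 0 0 0
  0 0 0 0
  2 2 0 1
  0 0 0 0
After step 2: ants at (1,3),(3,0),(2,3)
  0 0 0 0
  0 0 0 1
  0 0 0 1
  3 1 0 0
  0 0 0 0
After step 3: ants at (2,3),(3,1),(1,3)
  0 0 0 0
  0 0 0 2
  0 0 0 2
  2 2 0 0
  0 0 0 0

0 0 0 0
0 0 0 2
0 0 0 2
2 2 0 0
0 0 0 0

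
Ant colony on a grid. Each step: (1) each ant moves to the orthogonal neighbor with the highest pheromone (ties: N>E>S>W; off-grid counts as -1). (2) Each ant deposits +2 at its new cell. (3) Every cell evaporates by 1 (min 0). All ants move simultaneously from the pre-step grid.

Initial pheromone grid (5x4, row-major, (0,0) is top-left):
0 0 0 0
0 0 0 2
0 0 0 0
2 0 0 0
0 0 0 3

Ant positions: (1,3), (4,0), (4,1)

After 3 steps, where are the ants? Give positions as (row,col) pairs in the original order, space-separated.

Step 1: ant0:(1,3)->N->(0,3) | ant1:(4,0)->N->(3,0) | ant2:(4,1)->N->(3,1)
  grid max=3 at (3,0)
Step 2: ant0:(0,3)->S->(1,3) | ant1:(3,0)->E->(3,1) | ant2:(3,1)->W->(3,0)
  grid max=4 at (3,0)
Step 3: ant0:(1,3)->N->(0,3) | ant1:(3,1)->W->(3,0) | ant2:(3,0)->E->(3,1)
  grid max=5 at (3,0)

(0,3) (3,0) (3,1)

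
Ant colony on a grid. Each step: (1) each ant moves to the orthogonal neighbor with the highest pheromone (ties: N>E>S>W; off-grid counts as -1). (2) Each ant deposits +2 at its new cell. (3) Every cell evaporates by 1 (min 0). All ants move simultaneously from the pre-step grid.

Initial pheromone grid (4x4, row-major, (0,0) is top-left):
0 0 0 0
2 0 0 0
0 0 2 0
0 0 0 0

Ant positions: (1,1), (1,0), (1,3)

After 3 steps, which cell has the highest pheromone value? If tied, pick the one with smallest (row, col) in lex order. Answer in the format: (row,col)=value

Step 1: ant0:(1,1)->W->(1,0) | ant1:(1,0)->N->(0,0) | ant2:(1,3)->N->(0,3)
  grid max=3 at (1,0)
Step 2: ant0:(1,0)->N->(0,0) | ant1:(0,0)->S->(1,0) | ant2:(0,3)->S->(1,3)
  grid max=4 at (1,0)
Step 3: ant0:(0,0)->S->(1,0) | ant1:(1,0)->N->(0,0) | ant2:(1,3)->N->(0,3)
  grid max=5 at (1,0)
Final grid:
  3 0 0 1
  5 0 0 0
  0 0 0 0
  0 0 0 0
Max pheromone 5 at (1,0)

Answer: (1,0)=5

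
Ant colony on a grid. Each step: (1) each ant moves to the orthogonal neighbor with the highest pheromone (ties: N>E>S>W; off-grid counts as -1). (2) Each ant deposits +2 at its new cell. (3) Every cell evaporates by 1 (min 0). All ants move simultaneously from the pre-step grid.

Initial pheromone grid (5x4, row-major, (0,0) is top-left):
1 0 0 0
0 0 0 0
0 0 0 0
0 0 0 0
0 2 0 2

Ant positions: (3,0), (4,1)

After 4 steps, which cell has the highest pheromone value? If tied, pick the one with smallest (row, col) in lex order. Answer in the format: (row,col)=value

Step 1: ant0:(3,0)->N->(2,0) | ant1:(4,1)->N->(3,1)
  grid max=1 at (2,0)
Step 2: ant0:(2,0)->N->(1,0) | ant1:(3,1)->S->(4,1)
  grid max=2 at (4,1)
Step 3: ant0:(1,0)->N->(0,0) | ant1:(4,1)->N->(3,1)
  grid max=1 at (0,0)
Step 4: ant0:(0,0)->E->(0,1) | ant1:(3,1)->S->(4,1)
  grid max=2 at (4,1)
Final grid:
  0 1 0 0
  0 0 0 0
  0 0 0 0
  0 0 0 0
  0 2 0 0
Max pheromone 2 at (4,1)

Answer: (4,1)=2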